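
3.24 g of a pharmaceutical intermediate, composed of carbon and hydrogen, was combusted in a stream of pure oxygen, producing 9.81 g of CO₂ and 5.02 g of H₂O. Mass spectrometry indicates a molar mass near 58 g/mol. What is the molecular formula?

mol C = 9.81 g CO₂ ÷ 44.009 g/mol = 0.2229 mol
mol H = 2 × 5.02 g H₂O ÷ 18.015 g/mol = 0.5573 mol
Divide by the smallest (0.2229 mol): C 1.000, H 2.500
Multiplying each by 2 gives whole numbers: C 2.00, H 5.00
Empirical formula: C2H5
Empirical-formula mass = 29.06 g/mol; 58 ÷ 29.06 ≈ 2, so the molecular formula is C4H10.

C4H10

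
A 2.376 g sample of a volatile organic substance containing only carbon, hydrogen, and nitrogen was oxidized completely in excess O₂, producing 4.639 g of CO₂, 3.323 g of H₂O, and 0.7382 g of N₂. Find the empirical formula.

C2H7N

mol C = 4.639 g CO₂ ÷ 44.009 g/mol = 0.10541 mol
mol H = 2 × 3.323 g H₂O ÷ 18.015 g/mol = 0.36891 mol
mol N = 2 × 0.7382 g N₂ ÷ 28.014 g/mol = 0.052702 mol
Divide by the smallest (0.052702 mol): C 2.000, H 7.000, N 1.000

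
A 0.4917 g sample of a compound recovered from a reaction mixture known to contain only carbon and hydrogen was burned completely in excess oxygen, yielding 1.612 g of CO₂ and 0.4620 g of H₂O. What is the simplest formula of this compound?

C5H7

mol C = 1.612 g CO₂ ÷ 44.009 g/mol = 0.036629 mol
mol H = 2 × 0.4620 g H₂O ÷ 18.015 g/mol = 0.051291 mol
Divide by the smallest (0.036629 mol): C 1.000, H 1.400
Multiplying each by 5 gives whole numbers: C 5.00, H 7.00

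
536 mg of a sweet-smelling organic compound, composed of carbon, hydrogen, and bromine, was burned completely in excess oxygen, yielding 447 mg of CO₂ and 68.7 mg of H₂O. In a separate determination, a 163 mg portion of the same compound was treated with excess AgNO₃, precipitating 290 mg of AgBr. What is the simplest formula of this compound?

mol C = 0.447 g CO₂ ÷ 44.009 g/mol = 0.01016 mol
mol H = 2 × 0.0687 g H₂O ÷ 18.015 g/mol = 0.007627 mol
From the AgBr data: mol Br per gram of compound = (0.290 ÷ 187.772) ÷ 0.163 = 0.009475 mol/g, so in the 0.536 g combustion sample mol Br = 0.005079 mol
Divide by the smallest (0.005079 mol): C 2.000, H 1.502, Br 1.000
Multiplying each by 2 gives whole numbers: C 4.00, H 3.00, Br 2.00

C4H3Br2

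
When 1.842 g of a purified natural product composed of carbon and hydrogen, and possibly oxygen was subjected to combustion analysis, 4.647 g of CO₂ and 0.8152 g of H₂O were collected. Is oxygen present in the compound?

mol C = 4.647 g CO₂ ÷ 44.009 g/mol = 0.10559 mol
mol H = 2 × 0.8152 g H₂O ÷ 18.015 g/mol = 0.090502 mol
C and H account for only 1.3595 g of the 1.842 g sample; the remaining 0.48251 g must be oxygen.

yes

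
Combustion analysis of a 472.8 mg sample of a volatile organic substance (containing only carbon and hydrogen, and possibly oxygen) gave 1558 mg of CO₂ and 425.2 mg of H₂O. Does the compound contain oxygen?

mol C = 1.558 g CO₂ ÷ 44.009 g/mol = 0.035402 mol
mol H = 2 × 0.4252 g H₂O ÷ 18.015 g/mol = 0.047205 mol
C and H together account for 0.47279 g — essentially the entire 0.4728 g sample — so the compound contains no oxygen.

no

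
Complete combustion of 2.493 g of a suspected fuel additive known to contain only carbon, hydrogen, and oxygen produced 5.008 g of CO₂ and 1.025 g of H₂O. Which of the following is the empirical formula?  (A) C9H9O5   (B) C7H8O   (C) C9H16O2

mol C = 5.008 g CO₂ ÷ 44.009 g/mol = 0.11379 mol
mol H = 2 × 1.025 g H₂O ÷ 18.015 g/mol = 0.11379 mol
mass O = 2.493 − (1.3668 + 0.11470) = 1.0115 g → mol O = 1.0115 ÷ 15.999 = 0.063223 mol
Divide by the smallest (0.063223 mol): C 1.800, H 1.800, O 1.000
Multiplying each by 5 gives whole numbers: C 9.00, H 9.00, O 5.00

(A) C9H9O5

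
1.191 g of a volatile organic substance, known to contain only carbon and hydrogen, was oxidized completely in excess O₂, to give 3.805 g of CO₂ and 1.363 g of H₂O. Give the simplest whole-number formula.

C4H7

mol C = 3.805 g CO₂ ÷ 44.009 g/mol = 0.086460 mol
mol H = 2 × 1.363 g H₂O ÷ 18.015 g/mol = 0.15132 mol
Divide by the smallest (0.086460 mol): C 1.000, H 1.750
Multiplying each by 4 gives whole numbers: C 4.00, H 7.00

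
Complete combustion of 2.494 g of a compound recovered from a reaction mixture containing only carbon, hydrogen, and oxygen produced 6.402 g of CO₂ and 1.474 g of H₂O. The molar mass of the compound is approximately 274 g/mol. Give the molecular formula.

C16H18O4

mol C = 6.402 g CO₂ ÷ 44.009 g/mol = 0.14547 mol
mol H = 2 × 1.474 g H₂O ÷ 18.015 g/mol = 0.16364 mol
mass O = 2.494 − (1.7472 + 0.16495) = 0.58181 g → mol O = 0.58181 ÷ 15.999 = 0.036365 mol
Divide by the smallest (0.036365 mol): C 4.000, H 4.500, O 1.000
Multiplying each by 2 gives whole numbers: C 8.00, H 9.00, O 2.00
Empirical formula: C8H9O2
Empirical-formula mass = 137.16 g/mol; 274 ÷ 137.16 ≈ 2, so the molecular formula is C16H18O4.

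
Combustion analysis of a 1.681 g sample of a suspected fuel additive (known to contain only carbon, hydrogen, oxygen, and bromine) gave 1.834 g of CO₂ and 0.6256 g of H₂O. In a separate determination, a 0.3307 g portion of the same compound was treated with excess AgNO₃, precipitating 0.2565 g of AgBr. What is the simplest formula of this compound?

C6H10BrO5

mol C = 1.834 g CO₂ ÷ 44.009 g/mol = 0.041673 mol
mol H = 2 × 0.6256 g H₂O ÷ 18.015 g/mol = 0.069453 mol
From the AgBr data: mol Br per gram of compound = (0.2565 ÷ 187.772) ÷ 0.3307 = 0.0041307 mol/g, so in the 1.681 g combustion sample mol Br = 0.0069437 mol
mass O = 1.681 − (0.50054 + 0.070009 + 0.55483) = 0.55562 g → mol O = 0.55562 ÷ 15.999 = 0.034729 mol
Divide by the smallest (0.0069437 mol): C 6.002, H 10.002, Br 1.000, O 5.001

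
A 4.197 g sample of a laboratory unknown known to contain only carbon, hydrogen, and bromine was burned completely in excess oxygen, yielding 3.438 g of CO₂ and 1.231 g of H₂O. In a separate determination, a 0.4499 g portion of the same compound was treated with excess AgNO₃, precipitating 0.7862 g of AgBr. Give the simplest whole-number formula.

mol C = 3.438 g CO₂ ÷ 44.009 g/mol = 0.078120 mol
mol H = 2 × 1.231 g H₂O ÷ 18.015 g/mol = 0.13666 mol
From the AgBr data: mol Br per gram of compound = (0.7862 ÷ 187.772) ÷ 0.4499 = 0.0093065 mol/g, so in the 4.197 g combustion sample mol Br = 0.039059 mol
Divide by the smallest (0.039059 mol): C 2.000, H 3.499, Br 1.000
Multiplying each by 2 gives whole numbers: C 4.00, H 7.00, Br 2.00

C4H7Br2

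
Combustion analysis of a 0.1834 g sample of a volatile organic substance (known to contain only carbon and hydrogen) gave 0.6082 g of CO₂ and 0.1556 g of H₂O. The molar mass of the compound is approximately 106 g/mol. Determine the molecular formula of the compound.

mol C = 0.6082 g CO₂ ÷ 44.009 g/mol = 0.013820 mol
mol H = 2 × 0.1556 g H₂O ÷ 18.015 g/mol = 0.017274 mol
Divide by the smallest (0.013820 mol): C 1.000, H 1.250
Multiplying each by 4 gives whole numbers: C 4.00, H 5.00
Empirical formula: C4H5
Empirical-formula mass = 53.08 g/mol; 106 ÷ 53.08 ≈ 2, so the molecular formula is C8H10.

C8H10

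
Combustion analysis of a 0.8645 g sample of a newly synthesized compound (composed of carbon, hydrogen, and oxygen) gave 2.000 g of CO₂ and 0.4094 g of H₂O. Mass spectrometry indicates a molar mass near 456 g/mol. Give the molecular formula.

C24H24O9

mol C = 2.000 g CO₂ ÷ 44.009 g/mol = 0.045445 mol
mol H = 2 × 0.4094 g H₂O ÷ 18.015 g/mol = 0.045451 mol
mass O = 0.8645 − (0.54584 + 0.045815) = 0.27284 g → mol O = 0.27284 ÷ 15.999 = 0.017054 mol
Divide by the smallest (0.017054 mol): C 2.665, H 2.665, O 1.000
Multiplying each by 3 gives whole numbers: C 7.99, H 8.00, O 3.00
Empirical formula: C8H8O3
Empirical-formula mass = 152.15 g/mol; 456 ÷ 152.15 ≈ 3, so the molecular formula is C24H24O9.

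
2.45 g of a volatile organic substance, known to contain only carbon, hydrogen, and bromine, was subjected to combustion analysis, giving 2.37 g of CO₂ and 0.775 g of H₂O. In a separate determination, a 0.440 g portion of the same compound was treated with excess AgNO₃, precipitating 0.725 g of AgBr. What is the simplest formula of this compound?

C5H8Br2

mol C = 2.37 g CO₂ ÷ 44.009 g/mol = 0.05385 mol
mol H = 2 × 0.775 g H₂O ÷ 18.015 g/mol = 0.08604 mol
From the AgBr data: mol Br per gram of compound = (0.725 ÷ 187.772) ÷ 0.440 = 0.008775 mol/g, so in the 2.45 g combustion sample mol Br = 0.02150 mol
Divide by the smallest (0.02150 mol): C 2.505, H 4.002, Br 1.000
Multiplying each by 2 gives whole numbers: C 5.01, H 8.00, Br 2.00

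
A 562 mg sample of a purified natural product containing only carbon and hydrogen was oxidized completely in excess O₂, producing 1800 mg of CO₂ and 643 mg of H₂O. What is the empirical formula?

C4H7

mol C = 1.80 g CO₂ ÷ 44.009 g/mol = 0.04090 mol
mol H = 2 × 0.643 g H₂O ÷ 18.015 g/mol = 0.07138 mol
Divide by the smallest (0.04090 mol): C 1.000, H 1.745
Multiplying each by 4 gives whole numbers: C 4.00, H 6.98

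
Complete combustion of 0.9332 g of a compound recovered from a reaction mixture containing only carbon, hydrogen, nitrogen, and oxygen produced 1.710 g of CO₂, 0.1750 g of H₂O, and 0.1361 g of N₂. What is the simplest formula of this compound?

mol C = 1.710 g CO₂ ÷ 44.009 g/mol = 0.038856 mol
mol H = 2 × 0.1750 g H₂O ÷ 18.015 g/mol = 0.019428 mol
mol N = 2 × 0.1361 g N₂ ÷ 28.014 g/mol = 0.0097166 mol
mass O = 0.9332 − (0.46670 + 0.019584 + 0.13610) = 0.31082 g → mol O = 0.31082 ÷ 15.999 = 0.019428 mol
Divide by the smallest (0.0097166 mol): C 3.999, H 1.999, N 1.000, O 1.999

C4H2NO2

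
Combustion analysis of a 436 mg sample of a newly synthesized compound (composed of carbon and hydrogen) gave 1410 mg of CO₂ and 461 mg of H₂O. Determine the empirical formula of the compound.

mol C = 1.41 g CO₂ ÷ 44.009 g/mol = 0.03204 mol
mol H = 2 × 0.461 g H₂O ÷ 18.015 g/mol = 0.05118 mol
Divide by the smallest (0.03204 mol): C 1.000, H 1.597
Multiplying each by 5 gives whole numbers: C 5.00, H 7.99

C5H8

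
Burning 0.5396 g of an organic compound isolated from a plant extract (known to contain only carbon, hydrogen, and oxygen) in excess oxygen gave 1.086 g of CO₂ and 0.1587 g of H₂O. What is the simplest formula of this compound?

C7H5O4

mol C = 1.086 g CO₂ ÷ 44.009 g/mol = 0.024677 mol
mol H = 2 × 0.1587 g H₂O ÷ 18.015 g/mol = 0.017619 mol
mass O = 0.5396 − (0.29639 + 0.017760) = 0.22545 g → mol O = 0.22545 ÷ 15.999 = 0.014091 mol
Divide by the smallest (0.014091 mol): C 1.751, H 1.250, O 1.000
Multiplying each by 4 gives whole numbers: C 7.00, H 5.00, O 4.00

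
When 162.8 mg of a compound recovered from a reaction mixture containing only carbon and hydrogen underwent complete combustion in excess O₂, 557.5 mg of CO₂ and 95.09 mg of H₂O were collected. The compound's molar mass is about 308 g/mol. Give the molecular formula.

C24H20

mol C = 0.5575 g CO₂ ÷ 44.009 g/mol = 0.012668 mol
mol H = 2 × 0.09509 g H₂O ÷ 18.015 g/mol = 0.010557 mol
Divide by the smallest (0.010557 mol): C 1.200, H 1.000
Multiplying each by 5 gives whole numbers: C 6.00, H 5.00
Empirical formula: C6H5
Empirical-formula mass = 77.11 g/mol; 308 ÷ 77.11 ≈ 4, so the molecular formula is C24H20.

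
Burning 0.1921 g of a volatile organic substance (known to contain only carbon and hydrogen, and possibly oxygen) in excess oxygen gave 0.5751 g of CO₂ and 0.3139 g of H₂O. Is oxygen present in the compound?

mol C = 0.5751 g CO₂ ÷ 44.009 g/mol = 0.013068 mol
mol H = 2 × 0.3139 g H₂O ÷ 18.015 g/mol = 0.034849 mol
C and H together account for 0.19208 g — essentially the entire 0.1921 g sample — so the compound contains no oxygen.

no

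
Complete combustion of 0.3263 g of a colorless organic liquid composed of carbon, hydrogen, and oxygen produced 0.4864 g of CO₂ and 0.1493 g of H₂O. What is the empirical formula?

mol C = 0.4864 g CO₂ ÷ 44.009 g/mol = 0.011052 mol
mol H = 2 × 0.1493 g H₂O ÷ 18.015 g/mol = 0.016575 mol
mass O = 0.3263 − (0.13275 + 0.016708) = 0.17684 g → mol O = 0.17684 ÷ 15.999 = 0.011053 mol
Divide by the smallest (0.011052 mol): C 1.000, H 1.500, O 1.000
Multiplying each by 2 gives whole numbers: C 2.00, H 3.00, O 2.00

C2H3O2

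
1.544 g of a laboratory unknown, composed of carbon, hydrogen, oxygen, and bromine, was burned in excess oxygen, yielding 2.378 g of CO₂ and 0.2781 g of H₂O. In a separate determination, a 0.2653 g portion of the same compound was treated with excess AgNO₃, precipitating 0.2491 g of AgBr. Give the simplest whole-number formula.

mol C = 2.378 g CO₂ ÷ 44.009 g/mol = 0.054034 mol
mol H = 2 × 0.2781 g H₂O ÷ 18.015 g/mol = 0.030874 mol
From the AgBr data: mol Br per gram of compound = (0.2491 ÷ 187.772) ÷ 0.2653 = 0.0050004 mol/g, so in the 1.544 g combustion sample mol Br = 0.0077206 mol
mass O = 1.544 − (0.64901 + 0.031121 + 0.61691) = 0.24696 g → mol O = 0.24696 ÷ 15.999 = 0.015436 mol
Divide by the smallest (0.0077206 mol): C 6.999, H 3.999, Br 1.000, O 1.999

C7H4BrO2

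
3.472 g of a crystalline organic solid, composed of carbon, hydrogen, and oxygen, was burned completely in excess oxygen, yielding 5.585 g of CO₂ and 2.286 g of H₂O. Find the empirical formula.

C6H12O5

mol C = 5.585 g CO₂ ÷ 44.009 g/mol = 0.12691 mol
mol H = 2 × 2.286 g H₂O ÷ 18.015 g/mol = 0.25379 mol
mass O = 3.472 − (1.5243 + 0.25582) = 1.6919 g → mol O = 1.6919 ÷ 15.999 = 0.10575 mol
Divide by the smallest (0.10575 mol): C 1.200, H 2.400, O 1.000
Multiplying each by 5 gives whole numbers: C 6.00, H 12.00, O 5.00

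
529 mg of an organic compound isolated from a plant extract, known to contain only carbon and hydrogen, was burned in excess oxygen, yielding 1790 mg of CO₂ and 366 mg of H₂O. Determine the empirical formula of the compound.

mol C = 1.79 g CO₂ ÷ 44.009 g/mol = 0.04067 mol
mol H = 2 × 0.366 g H₂O ÷ 18.015 g/mol = 0.04063 mol
Divide by the smallest (0.04063 mol): C 1.001, H 1.000

CH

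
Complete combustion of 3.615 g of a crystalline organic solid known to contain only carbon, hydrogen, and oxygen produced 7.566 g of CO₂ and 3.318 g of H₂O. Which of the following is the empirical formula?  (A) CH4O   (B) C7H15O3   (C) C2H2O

(B) C7H15O3

mol C = 7.566 g CO₂ ÷ 44.009 g/mol = 0.17192 mol
mol H = 2 × 3.318 g H₂O ÷ 18.015 g/mol = 0.36836 mol
mass O = 3.615 − (2.0649 + 0.37131) = 1.1788 g → mol O = 1.1788 ÷ 15.999 = 0.073678 mol
Divide by the smallest (0.073678 mol): C 2.333, H 5.000, O 1.000
Multiplying each by 3 gives whole numbers: C 7.00, H 15.00, O 3.00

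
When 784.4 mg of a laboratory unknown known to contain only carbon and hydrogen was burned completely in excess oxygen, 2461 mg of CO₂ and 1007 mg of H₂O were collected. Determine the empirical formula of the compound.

CH2

mol C = 2.461 g CO₂ ÷ 44.009 g/mol = 0.055920 mol
mol H = 2 × 1.007 g H₂O ÷ 18.015 g/mol = 0.11180 mol
Divide by the smallest (0.055920 mol): C 1.000, H 1.999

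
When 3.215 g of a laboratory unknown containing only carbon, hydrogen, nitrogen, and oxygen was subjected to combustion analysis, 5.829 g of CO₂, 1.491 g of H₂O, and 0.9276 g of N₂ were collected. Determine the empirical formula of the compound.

C4H5N2O

mol C = 5.829 g CO₂ ÷ 44.009 g/mol = 0.13245 mol
mol H = 2 × 1.491 g H₂O ÷ 18.015 g/mol = 0.16553 mol
mol N = 2 × 0.9276 g N₂ ÷ 28.014 g/mol = 0.066224 mol
mass O = 3.215 − (1.5909 + 0.16685 + 0.92760) = 0.52969 g → mol O = 0.52969 ÷ 15.999 = 0.033108 mol
Divide by the smallest (0.033108 mol): C 4.001, H 5.000, N 2.000, O 1.000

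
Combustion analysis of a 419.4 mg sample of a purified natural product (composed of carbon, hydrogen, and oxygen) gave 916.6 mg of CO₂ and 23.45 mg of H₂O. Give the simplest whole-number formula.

C8HO4

mol C = 0.9166 g CO₂ ÷ 44.009 g/mol = 0.020828 mol
mol H = 2 × 0.02345 g H₂O ÷ 18.015 g/mol = 0.0026034 mol
mass O = 0.4194 − (0.25016 + 0.0026242) = 0.16662 g → mol O = 0.16662 ÷ 15.999 = 0.010414 mol
Divide by the smallest (0.0026034 mol): C 8.000, H 1.000, O 4.000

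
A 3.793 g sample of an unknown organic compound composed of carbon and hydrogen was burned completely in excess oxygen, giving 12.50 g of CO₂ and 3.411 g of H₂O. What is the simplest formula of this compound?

mol C = 12.50 g CO₂ ÷ 44.009 g/mol = 0.28403 mol
mol H = 2 × 3.411 g H₂O ÷ 18.015 g/mol = 0.37868 mol
Divide by the smallest (0.28403 mol): C 1.000, H 1.333
Multiplying each by 3 gives whole numbers: C 3.00, H 4.00

C3H4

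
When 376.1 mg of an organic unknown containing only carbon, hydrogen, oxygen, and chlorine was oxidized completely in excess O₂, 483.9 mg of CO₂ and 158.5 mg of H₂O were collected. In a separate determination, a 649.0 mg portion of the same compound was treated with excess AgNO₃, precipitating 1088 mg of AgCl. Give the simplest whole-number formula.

mol C = 0.4839 g CO₂ ÷ 44.009 g/mol = 0.010995 mol
mol H = 2 × 0.1585 g H₂O ÷ 18.015 g/mol = 0.017596 mol
From the AgCl data: mol Cl per gram of compound = (1.088 ÷ 143.318) ÷ 0.6490 = 0.011697 mol/g, so in the 0.3761 g combustion sample mol Cl = 0.0043993 mol
mass O = 0.3761 − (0.13207 + 0.017737 + 0.15596) = 0.070340 g → mol O = 0.070340 ÷ 15.999 = 0.0043965 mol
Divide by the smallest (0.0043965 mol): C 2.501, H 4.002, Cl 1.001, O 1.000
Multiplying each by 2 gives whole numbers: C 5.00, H 8.00, Cl 2.00, O 2.00

C5H8Cl2O2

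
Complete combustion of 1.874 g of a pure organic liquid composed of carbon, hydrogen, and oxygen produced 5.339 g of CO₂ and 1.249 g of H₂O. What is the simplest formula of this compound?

mol C = 5.339 g CO₂ ÷ 44.009 g/mol = 0.12132 mol
mol H = 2 × 1.249 g H₂O ÷ 18.015 g/mol = 0.13866 mol
mass O = 1.874 − (1.4571 + 0.13977) = 0.27710 g → mol O = 0.27710 ÷ 15.999 = 0.017320 mol
Divide by the smallest (0.017320 mol): C 7.004, H 8.006, O 1.000

C7H8O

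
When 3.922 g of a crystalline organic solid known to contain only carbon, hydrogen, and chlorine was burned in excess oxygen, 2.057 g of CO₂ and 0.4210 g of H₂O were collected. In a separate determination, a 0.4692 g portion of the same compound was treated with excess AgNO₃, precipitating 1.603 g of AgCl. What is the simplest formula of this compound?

mol C = 2.057 g CO₂ ÷ 44.009 g/mol = 0.046740 mol
mol H = 2 × 0.4210 g H₂O ÷ 18.015 g/mol = 0.046739 mol
From the AgCl data: mol Cl per gram of compound = (1.603 ÷ 143.318) ÷ 0.4692 = 0.023838 mol/g, so in the 3.922 g combustion sample mol Cl = 0.093494 mol
Divide by the smallest (0.046739 mol): C 1.000, H 1.000, Cl 2.000

CHCl2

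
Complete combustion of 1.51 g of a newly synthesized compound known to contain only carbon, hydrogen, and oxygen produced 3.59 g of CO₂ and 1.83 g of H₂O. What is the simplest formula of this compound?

mol C = 3.59 g CO₂ ÷ 44.009 g/mol = 0.08157 mol
mol H = 2 × 1.83 g H₂O ÷ 18.015 g/mol = 0.2032 mol
mass O = 1.51 − (0.9798 + 0.2048) = 0.3254 g → mol O = 0.3254 ÷ 15.999 = 0.02034 mol
Divide by the smallest (0.02034 mol): C 4.010, H 9.988, O 1.000

C4H10O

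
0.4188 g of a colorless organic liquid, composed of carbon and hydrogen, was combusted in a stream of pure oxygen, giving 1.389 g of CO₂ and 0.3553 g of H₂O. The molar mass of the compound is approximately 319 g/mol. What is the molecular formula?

C24H30

mol C = 1.389 g CO₂ ÷ 44.009 g/mol = 0.031562 mol
mol H = 2 × 0.3553 g H₂O ÷ 18.015 g/mol = 0.039445 mol
Divide by the smallest (0.031562 mol): C 1.000, H 1.250
Multiplying each by 4 gives whole numbers: C 4.00, H 5.00
Empirical formula: C4H5
Empirical-formula mass = 53.08 g/mol; 319 ÷ 53.08 ≈ 6, so the molecular formula is C24H30.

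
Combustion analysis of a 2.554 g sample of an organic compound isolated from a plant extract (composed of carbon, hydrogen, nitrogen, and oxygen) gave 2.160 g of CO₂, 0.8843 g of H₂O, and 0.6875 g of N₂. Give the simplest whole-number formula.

C2H4N2O3

mol C = 2.160 g CO₂ ÷ 44.009 g/mol = 0.049081 mol
mol H = 2 × 0.8843 g H₂O ÷ 18.015 g/mol = 0.098174 mol
mol N = 2 × 0.6875 g N₂ ÷ 28.014 g/mol = 0.049083 mol
mass O = 2.554 − (0.58951 + 0.098959 + 0.68750) = 1.1780 g → mol O = 1.1780 ÷ 15.999 = 0.073632 mol
Divide by the smallest (0.049081 mol): C 1.000, H 2.000, N 1.000, O 1.500
Multiplying each by 2 gives whole numbers: C 2.00, H 4.00, N 2.00, O 3.00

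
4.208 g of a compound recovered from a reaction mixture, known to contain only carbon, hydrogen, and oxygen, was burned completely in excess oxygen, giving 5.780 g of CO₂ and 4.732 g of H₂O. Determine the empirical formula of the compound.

mol C = 5.780 g CO₂ ÷ 44.009 g/mol = 0.13134 mol
mol H = 2 × 4.732 g H₂O ÷ 18.015 g/mol = 0.52534 mol
mass O = 4.208 − (1.5775 + 0.52954) = 2.1010 g → mol O = 2.1010 ÷ 15.999 = 0.13132 mol
Divide by the smallest (0.13132 mol): C 1.000, H 4.000, O 1.000

CH4O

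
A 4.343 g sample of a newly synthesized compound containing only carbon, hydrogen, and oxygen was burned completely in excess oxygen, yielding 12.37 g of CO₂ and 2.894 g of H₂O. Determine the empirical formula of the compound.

C7H8O

mol C = 12.37 g CO₂ ÷ 44.009 g/mol = 0.28108 mol
mol H = 2 × 2.894 g H₂O ÷ 18.015 g/mol = 0.32129 mol
mass O = 4.343 − (3.3760 + 0.32386) = 0.64310 g → mol O = 0.64310 ÷ 15.999 = 0.040196 mol
Divide by the smallest (0.040196 mol): C 6.993, H 7.993, O 1.000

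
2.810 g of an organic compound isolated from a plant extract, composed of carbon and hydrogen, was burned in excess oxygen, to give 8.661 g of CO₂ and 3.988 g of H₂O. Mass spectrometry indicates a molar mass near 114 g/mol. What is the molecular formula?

mol C = 8.661 g CO₂ ÷ 44.009 g/mol = 0.19680 mol
mol H = 2 × 3.988 g H₂O ÷ 18.015 g/mol = 0.44274 mol
Divide by the smallest (0.19680 mol): C 1.000, H 2.250
Multiplying each by 4 gives whole numbers: C 4.00, H 9.00
Empirical formula: C4H9
Empirical-formula mass = 57.12 g/mol; 114 ÷ 57.12 ≈ 2, so the molecular formula is C8H18.

C8H18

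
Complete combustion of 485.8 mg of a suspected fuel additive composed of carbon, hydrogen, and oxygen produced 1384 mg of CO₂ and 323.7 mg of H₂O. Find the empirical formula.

mol C = 1.384 g CO₂ ÷ 44.009 g/mol = 0.031448 mol
mol H = 2 × 0.3237 g H₂O ÷ 18.015 g/mol = 0.035937 mol
mass O = 0.4858 − (0.37772 + 0.036224) = 0.071853 g → mol O = 0.071853 ÷ 15.999 = 0.0044911 mol
Divide by the smallest (0.0044911 mol): C 7.002, H 8.002, O 1.000

C7H8O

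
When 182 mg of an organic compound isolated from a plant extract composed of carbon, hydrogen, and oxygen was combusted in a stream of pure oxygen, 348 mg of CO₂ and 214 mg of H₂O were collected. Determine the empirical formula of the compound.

C2H6O

mol C = 0.348 g CO₂ ÷ 44.009 g/mol = 0.007907 mol
mol H = 2 × 0.214 g H₂O ÷ 18.015 g/mol = 0.02376 mol
mass O = 0.182 − (0.09498 + 0.02395) = 0.06308 g → mol O = 0.06308 ÷ 15.999 = 0.003942 mol
Divide by the smallest (0.003942 mol): C 2.006, H 6.026, O 1.000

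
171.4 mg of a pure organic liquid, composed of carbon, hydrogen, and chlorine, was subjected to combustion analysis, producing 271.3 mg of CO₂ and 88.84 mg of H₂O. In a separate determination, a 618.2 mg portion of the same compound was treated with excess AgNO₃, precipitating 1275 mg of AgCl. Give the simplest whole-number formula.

C5H8Cl2

mol C = 0.2713 g CO₂ ÷ 44.009 g/mol = 0.0061646 mol
mol H = 2 × 0.08884 g H₂O ÷ 18.015 g/mol = 0.0098629 mol
From the AgCl data: mol Cl per gram of compound = (1.275 ÷ 143.318) ÷ 0.6182 = 0.014391 mol/g, so in the 0.1714 g combustion sample mol Cl = 0.0024666 mol
Divide by the smallest (0.0024666 mol): C 2.499, H 3.999, Cl 1.000
Multiplying each by 2 gives whole numbers: C 5.00, H 8.00, Cl 2.00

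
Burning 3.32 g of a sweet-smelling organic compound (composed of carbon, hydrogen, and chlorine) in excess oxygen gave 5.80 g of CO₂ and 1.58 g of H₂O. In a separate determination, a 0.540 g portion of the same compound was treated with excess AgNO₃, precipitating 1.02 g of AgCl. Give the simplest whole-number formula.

C3H4Cl

mol C = 5.80 g CO₂ ÷ 44.009 g/mol = 0.1318 mol
mol H = 2 × 1.58 g H₂O ÷ 18.015 g/mol = 0.1754 mol
From the AgCl data: mol Cl per gram of compound = (1.02 ÷ 143.318) ÷ 0.540 = 0.01318 mol/g, so in the 3.32 g combustion sample mol Cl = 0.04376 mol
Divide by the smallest (0.04376 mol): C 3.012, H 4.009, Cl 1.000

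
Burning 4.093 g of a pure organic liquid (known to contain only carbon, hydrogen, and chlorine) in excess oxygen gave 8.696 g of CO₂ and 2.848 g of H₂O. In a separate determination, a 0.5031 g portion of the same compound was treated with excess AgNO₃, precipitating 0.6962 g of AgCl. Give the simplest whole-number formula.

mol C = 8.696 g CO₂ ÷ 44.009 g/mol = 0.19760 mol
mol H = 2 × 2.848 g H₂O ÷ 18.015 g/mol = 0.31618 mol
From the AgCl data: mol Cl per gram of compound = (0.6962 ÷ 143.318) ÷ 0.5031 = 0.0096556 mol/g, so in the 4.093 g combustion sample mol Cl = 0.039520 mol
Divide by the smallest (0.039520 mol): C 5.000, H 8.000, Cl 1.000

C5H8Cl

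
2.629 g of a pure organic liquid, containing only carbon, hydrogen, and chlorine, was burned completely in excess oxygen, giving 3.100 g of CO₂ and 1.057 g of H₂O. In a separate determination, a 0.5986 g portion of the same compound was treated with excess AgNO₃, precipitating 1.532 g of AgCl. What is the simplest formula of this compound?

C3H5Cl2

mol C = 3.100 g CO₂ ÷ 44.009 g/mol = 0.070440 mol
mol H = 2 × 1.057 g H₂O ÷ 18.015 g/mol = 0.11735 mol
From the AgCl data: mol Cl per gram of compound = (1.532 ÷ 143.318) ÷ 0.5986 = 0.017858 mol/g, so in the 2.629 g combustion sample mol Cl = 0.046947 mol
Divide by the smallest (0.046947 mol): C 1.500, H 2.500, Cl 1.000
Multiplying each by 2 gives whole numbers: C 3.00, H 5.00, Cl 2.00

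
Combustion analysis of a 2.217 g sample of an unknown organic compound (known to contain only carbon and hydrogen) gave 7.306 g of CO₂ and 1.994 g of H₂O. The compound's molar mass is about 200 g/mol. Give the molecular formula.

mol C = 7.306 g CO₂ ÷ 44.009 g/mol = 0.16601 mol
mol H = 2 × 1.994 g H₂O ÷ 18.015 g/mol = 0.22137 mol
Divide by the smallest (0.16601 mol): C 1.000, H 1.333
Multiplying each by 3 gives whole numbers: C 3.00, H 4.00
Empirical formula: C3H4
Empirical-formula mass = 40.06 g/mol; 200 ÷ 40.06 ≈ 5, so the molecular formula is C15H20.

C15H20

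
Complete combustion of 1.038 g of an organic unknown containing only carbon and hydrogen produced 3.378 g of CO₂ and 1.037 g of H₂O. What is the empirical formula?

mol C = 3.378 g CO₂ ÷ 44.009 g/mol = 0.076757 mol
mol H = 2 × 1.037 g H₂O ÷ 18.015 g/mol = 0.11513 mol
Divide by the smallest (0.076757 mol): C 1.000, H 1.500
Multiplying each by 2 gives whole numbers: C 2.00, H 3.00

C2H3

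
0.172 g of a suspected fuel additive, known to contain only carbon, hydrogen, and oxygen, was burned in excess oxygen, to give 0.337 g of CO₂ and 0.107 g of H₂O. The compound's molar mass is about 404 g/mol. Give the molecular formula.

mol C = 0.337 g CO₂ ÷ 44.009 g/mol = 0.007658 mol
mol H = 2 × 0.107 g H₂O ÷ 18.015 g/mol = 0.01188 mol
mass O = 0.172 − (0.09197 + 0.01197) = 0.06805 g → mol O = 0.06805 ÷ 15.999 = 0.004253 mol
Divide by the smallest (0.004253 mol): C 1.800, H 2.793, O 1.000
Multiplying each by 5 gives whole numbers: C 9.00, H 13.96, O 5.00
Empirical formula: C9H14O5
Empirical-formula mass = 202.21 g/mol; 404 ÷ 202.21 ≈ 2, so the molecular formula is C18H28O10.

C18H28O10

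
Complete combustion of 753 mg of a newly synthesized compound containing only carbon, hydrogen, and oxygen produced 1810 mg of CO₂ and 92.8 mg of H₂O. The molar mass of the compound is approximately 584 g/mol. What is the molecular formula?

C32H8O12

mol C = 1.81 g CO₂ ÷ 44.009 g/mol = 0.04113 mol
mol H = 2 × 0.0928 g H₂O ÷ 18.015 g/mol = 0.01030 mol
mass O = 0.753 − (0.4940 + 0.01038) = 0.2486 g → mol O = 0.2486 ÷ 15.999 = 0.01554 mol
Divide by the smallest (0.01030 mol): C 3.992, H 1.000, O 1.508
Multiplying each by 2 gives whole numbers: C 7.98, H 2.00, O 3.02
Empirical formula: C8H2O3
Empirical-formula mass = 146.10 g/mol; 584 ÷ 146.10 ≈ 4, so the molecular formula is C32H8O12.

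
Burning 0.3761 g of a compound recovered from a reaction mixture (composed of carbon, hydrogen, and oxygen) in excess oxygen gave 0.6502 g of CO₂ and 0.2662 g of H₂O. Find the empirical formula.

mol C = 0.6502 g CO₂ ÷ 44.009 g/mol = 0.014774 mol
mol H = 2 × 0.2662 g H₂O ÷ 18.015 g/mol = 0.029553 mol
mass O = 0.3761 − (0.17745 + 0.029790) = 0.16886 g → mol O = 0.16886 ÷ 15.999 = 0.010554 mol
Divide by the smallest (0.010554 mol): C 1.400, H 2.800, O 1.000
Multiplying each by 5 gives whole numbers: C 7.00, H 14.00, O 5.00

C7H14O5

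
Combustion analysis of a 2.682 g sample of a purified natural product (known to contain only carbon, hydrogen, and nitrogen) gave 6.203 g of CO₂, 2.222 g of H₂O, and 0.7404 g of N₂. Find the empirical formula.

C8H14N3

mol C = 6.203 g CO₂ ÷ 44.009 g/mol = 0.14095 mol
mol H = 2 × 2.222 g H₂O ÷ 18.015 g/mol = 0.24668 mol
mol N = 2 × 0.7404 g N₂ ÷ 28.014 g/mol = 0.052859 mol
Divide by the smallest (0.052859 mol): C 2.666, H 4.667, N 1.000
Multiplying each by 3 gives whole numbers: C 8.00, H 14.00, N 3.00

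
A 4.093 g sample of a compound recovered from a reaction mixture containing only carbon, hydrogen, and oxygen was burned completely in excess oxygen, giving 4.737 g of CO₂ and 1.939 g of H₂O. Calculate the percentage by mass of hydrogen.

5.30%

mol C = 4.737 g CO₂ ÷ 44.009 g/mol = 0.10764 mol
mol H = 2 × 1.939 g H₂O ÷ 18.015 g/mol = 0.21527 mol
mass O = 4.093 − (1.2928 + 0.21699) = 2.5832 g → mol O = 2.5832 ÷ 15.999 = 0.16146 mol
mass % H = 0.21699 g ÷ 4.093 g × 100%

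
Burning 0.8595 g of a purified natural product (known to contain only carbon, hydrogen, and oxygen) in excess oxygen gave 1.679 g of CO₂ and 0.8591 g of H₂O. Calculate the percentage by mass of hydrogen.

mol C = 1.679 g CO₂ ÷ 44.009 g/mol = 0.038151 mol
mol H = 2 × 0.8591 g H₂O ÷ 18.015 g/mol = 0.095376 mol
mass O = 0.8595 − (0.45824 + 0.096139) = 0.30513 g → mol O = 0.30513 ÷ 15.999 = 0.019072 mol
mass % H = 0.096139 g ÷ 0.8595 g × 100%

11.19%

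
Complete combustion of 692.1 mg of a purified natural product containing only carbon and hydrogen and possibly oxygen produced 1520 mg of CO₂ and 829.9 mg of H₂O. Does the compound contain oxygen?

mol C = 1.520 g CO₂ ÷ 44.009 g/mol = 0.034538 mol
mol H = 2 × 0.8299 g H₂O ÷ 18.015 g/mol = 0.092134 mol
C and H account for only 0.50771 g of the 0.6921 g sample; the remaining 0.18439 g must be oxygen.

yes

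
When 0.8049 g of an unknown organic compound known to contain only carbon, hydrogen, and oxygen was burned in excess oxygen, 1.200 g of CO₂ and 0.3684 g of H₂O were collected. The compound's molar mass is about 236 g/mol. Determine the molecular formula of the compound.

mol C = 1.200 g CO₂ ÷ 44.009 g/mol = 0.027267 mol
mol H = 2 × 0.3684 g H₂O ÷ 18.015 g/mol = 0.040899 mol
mass O = 0.8049 − (0.32751 + 0.041226) = 0.43617 g → mol O = 0.43617 ÷ 15.999 = 0.027262 mol
Divide by the smallest (0.027262 mol): C 1.000, H 1.500, O 1.000
Multiplying each by 2 gives whole numbers: C 2.00, H 3.00, O 2.00
Empirical formula: C2H3O2
Empirical-formula mass = 59.04 g/mol; 236 ÷ 59.04 ≈ 4, so the molecular formula is C8H12O8.

C8H12O8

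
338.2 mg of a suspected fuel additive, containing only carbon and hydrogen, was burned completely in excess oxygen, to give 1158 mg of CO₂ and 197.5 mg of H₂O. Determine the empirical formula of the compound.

C6H5

mol C = 1.158 g CO₂ ÷ 44.009 g/mol = 0.026313 mol
mol H = 2 × 0.1975 g H₂O ÷ 18.015 g/mol = 0.021926 mol
Divide by the smallest (0.021926 mol): C 1.200, H 1.000
Multiplying each by 5 gives whole numbers: C 6.00, H 5.00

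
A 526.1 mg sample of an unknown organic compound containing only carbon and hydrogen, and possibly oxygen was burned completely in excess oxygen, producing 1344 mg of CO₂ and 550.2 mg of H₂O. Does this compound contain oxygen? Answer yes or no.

mol C = 1.344 g CO₂ ÷ 44.009 g/mol = 0.030539 mol
mol H = 2 × 0.5502 g H₂O ÷ 18.015 g/mol = 0.061082 mol
C and H account for only 0.42838 g of the 0.5261 g sample; the remaining 0.097722 g must be oxygen.

yes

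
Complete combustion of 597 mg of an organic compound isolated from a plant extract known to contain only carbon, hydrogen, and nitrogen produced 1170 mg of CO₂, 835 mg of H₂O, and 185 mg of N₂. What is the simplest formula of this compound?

mol C = 1.17 g CO₂ ÷ 44.009 g/mol = 0.02659 mol
mol H = 2 × 0.835 g H₂O ÷ 18.015 g/mol = 0.09270 mol
mol N = 2 × 0.185 g N₂ ÷ 28.014 g/mol = 0.01321 mol
Divide by the smallest (0.01321 mol): C 2.013, H 7.019, N 1.000

C2H7N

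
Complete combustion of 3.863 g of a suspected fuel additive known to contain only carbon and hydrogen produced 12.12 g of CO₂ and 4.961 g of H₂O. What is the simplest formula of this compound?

CH2

mol C = 12.12 g CO₂ ÷ 44.009 g/mol = 0.27540 mol
mol H = 2 × 4.961 g H₂O ÷ 18.015 g/mol = 0.55076 mol
Divide by the smallest (0.27540 mol): C 1.000, H 2.000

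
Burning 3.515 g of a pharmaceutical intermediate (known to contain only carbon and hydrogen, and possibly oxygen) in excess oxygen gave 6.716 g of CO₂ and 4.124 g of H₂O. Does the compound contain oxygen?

yes

mol C = 6.716 g CO₂ ÷ 44.009 g/mol = 0.15261 mol
mol H = 2 × 4.124 g H₂O ÷ 18.015 g/mol = 0.45784 mol
C and H account for only 2.2944 g of the 3.515 g sample; the remaining 1.2206 g must be oxygen.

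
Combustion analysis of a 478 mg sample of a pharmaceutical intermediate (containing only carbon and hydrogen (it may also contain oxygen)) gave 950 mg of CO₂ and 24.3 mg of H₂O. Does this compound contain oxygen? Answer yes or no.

yes

mol C = 0.950 g CO₂ ÷ 44.009 g/mol = 0.02159 mol
mol H = 2 × 0.0243 g H₂O ÷ 18.015 g/mol = 0.002698 mol
C and H account for only 0.2620 g of the 0.478 g sample; the remaining 0.2160 g must be oxygen.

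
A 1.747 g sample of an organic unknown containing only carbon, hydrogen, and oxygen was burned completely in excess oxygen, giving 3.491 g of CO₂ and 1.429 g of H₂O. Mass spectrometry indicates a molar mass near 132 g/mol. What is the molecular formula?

mol C = 3.491 g CO₂ ÷ 44.009 g/mol = 0.079325 mol
mol H = 2 × 1.429 g H₂O ÷ 18.015 g/mol = 0.15865 mol
mass O = 1.747 − (0.95277 + 0.15991) = 0.63432 g → mol O = 0.63432 ÷ 15.999 = 0.039647 mol
Divide by the smallest (0.039647 mol): C 2.001, H 4.001, O 1.000
Empirical formula: C2H4O
Empirical-formula mass = 44.05 g/mol; 132 ÷ 44.05 ≈ 3, so the molecular formula is C6H12O3.

C6H12O3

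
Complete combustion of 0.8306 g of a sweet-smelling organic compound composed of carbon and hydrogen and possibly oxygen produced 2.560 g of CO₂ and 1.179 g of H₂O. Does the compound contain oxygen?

no

mol C = 2.560 g CO₂ ÷ 44.009 g/mol = 0.058170 mol
mol H = 2 × 1.179 g H₂O ÷ 18.015 g/mol = 0.13089 mol
C and H together account for 0.83062 g — essentially the entire 0.8306 g sample — so the compound contains no oxygen.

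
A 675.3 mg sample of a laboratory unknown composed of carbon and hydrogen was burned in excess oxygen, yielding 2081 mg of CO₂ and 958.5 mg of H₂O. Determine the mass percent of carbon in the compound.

84.10%

mol C = 2.081 g CO₂ ÷ 44.009 g/mol = 0.047286 mol
mol H = 2 × 0.9585 g H₂O ÷ 18.015 g/mol = 0.10641 mol
mass % C = 0.56795 g ÷ 0.6753 g × 100%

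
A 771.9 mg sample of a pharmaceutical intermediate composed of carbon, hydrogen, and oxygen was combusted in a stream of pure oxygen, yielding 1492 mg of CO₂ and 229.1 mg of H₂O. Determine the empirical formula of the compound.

mol C = 1.492 g CO₂ ÷ 44.009 g/mol = 0.033902 mol
mol H = 2 × 0.2291 g H₂O ÷ 18.015 g/mol = 0.025434 mol
mass O = 0.7719 − (0.40720 + 0.025638) = 0.33906 g → mol O = 0.33906 ÷ 15.999 = 0.021193 mol
Divide by the smallest (0.021193 mol): C 1.600, H 1.200, O 1.000
Multiplying each by 5 gives whole numbers: C 8.00, H 6.00, O 5.00

C8H6O5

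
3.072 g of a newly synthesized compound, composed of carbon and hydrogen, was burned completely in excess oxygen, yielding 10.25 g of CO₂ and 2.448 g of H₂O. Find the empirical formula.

mol C = 10.25 g CO₂ ÷ 44.009 g/mol = 0.23291 mol
mol H = 2 × 2.448 g H₂O ÷ 18.015 g/mol = 0.27177 mol
Divide by the smallest (0.23291 mol): C 1.000, H 1.167
Multiplying each by 6 gives whole numbers: C 6.00, H 7.00

C6H7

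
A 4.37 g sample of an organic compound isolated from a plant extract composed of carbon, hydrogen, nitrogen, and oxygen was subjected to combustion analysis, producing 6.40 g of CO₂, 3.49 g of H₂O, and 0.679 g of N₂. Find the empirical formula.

mol C = 6.40 g CO₂ ÷ 44.009 g/mol = 0.1454 mol
mol H = 2 × 3.49 g H₂O ÷ 18.015 g/mol = 0.3875 mol
mol N = 2 × 0.679 g N₂ ÷ 28.014 g/mol = 0.04848 mol
mass O = 4.37 − (1.747 + 0.3906 + 0.6790) = 1.554 g → mol O = 1.554 ÷ 15.999 = 0.09712 mol
Divide by the smallest (0.04848 mol): C 3.000, H 7.993, N 1.000, O 2.003

C3H8NO2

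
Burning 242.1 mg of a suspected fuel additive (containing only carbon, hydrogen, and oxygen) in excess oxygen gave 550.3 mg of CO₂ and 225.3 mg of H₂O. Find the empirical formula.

C3H6O

mol C = 0.5503 g CO₂ ÷ 44.009 g/mol = 0.012504 mol
mol H = 2 × 0.2253 g H₂O ÷ 18.015 g/mol = 0.025012 mol
mass O = 0.2421 − (0.15019 + 0.025213) = 0.066699 g → mol O = 0.066699 ÷ 15.999 = 0.0041689 mol
Divide by the smallest (0.0041689 mol): C 2.999, H 6.000, O 1.000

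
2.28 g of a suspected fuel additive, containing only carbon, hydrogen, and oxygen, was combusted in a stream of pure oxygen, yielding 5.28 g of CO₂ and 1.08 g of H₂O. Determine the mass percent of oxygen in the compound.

mol C = 5.28 g CO₂ ÷ 44.009 g/mol = 0.1200 mol
mol H = 2 × 1.08 g H₂O ÷ 18.015 g/mol = 0.1199 mol
mass O = 2.28 − (1.441 + 0.1209) = 0.7181 g → mol O = 0.7181 ÷ 15.999 = 0.04489 mol
mass % O = 0.7181 g ÷ 2.28 g × 100%

31.5%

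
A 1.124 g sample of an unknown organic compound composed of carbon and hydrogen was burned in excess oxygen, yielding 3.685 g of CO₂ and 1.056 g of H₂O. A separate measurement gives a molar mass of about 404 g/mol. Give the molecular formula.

C30H42

mol C = 3.685 g CO₂ ÷ 44.009 g/mol = 0.083733 mol
mol H = 2 × 1.056 g H₂O ÷ 18.015 g/mol = 0.11724 mol
Divide by the smallest (0.083733 mol): C 1.000, H 1.400
Multiplying each by 5 gives whole numbers: C 5.00, H 7.00
Empirical formula: C5H7
Empirical-formula mass = 67.11 g/mol; 404 ÷ 67.11 ≈ 6, so the molecular formula is C30H42.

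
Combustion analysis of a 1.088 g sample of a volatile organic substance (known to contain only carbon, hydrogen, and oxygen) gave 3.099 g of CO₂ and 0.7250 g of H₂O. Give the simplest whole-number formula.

C7H8O

mol C = 3.099 g CO₂ ÷ 44.009 g/mol = 0.070417 mol
mol H = 2 × 0.7250 g H₂O ÷ 18.015 g/mol = 0.080488 mol
mass O = 1.088 − (0.84578 + 0.081132) = 0.16108 g → mol O = 0.16108 ÷ 15.999 = 0.010068 mol
Divide by the smallest (0.010068 mol): C 6.994, H 7.994, O 1.000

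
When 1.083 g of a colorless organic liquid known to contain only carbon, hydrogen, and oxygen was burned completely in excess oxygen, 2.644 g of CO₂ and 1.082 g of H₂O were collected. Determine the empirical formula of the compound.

mol C = 2.644 g CO₂ ÷ 44.009 g/mol = 0.060079 mol
mol H = 2 × 1.082 g H₂O ÷ 18.015 g/mol = 0.12012 mol
mass O = 1.083 − (0.72160 + 0.12108) = 0.24031 g → mol O = 0.24031 ÷ 15.999 = 0.015020 mol
Divide by the smallest (0.015020 mol): C 4.000, H 7.997, O 1.000

C4H8O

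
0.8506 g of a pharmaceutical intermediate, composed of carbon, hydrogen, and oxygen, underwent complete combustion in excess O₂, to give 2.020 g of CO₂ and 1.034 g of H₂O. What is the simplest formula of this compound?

C4H10O

mol C = 2.020 g CO₂ ÷ 44.009 g/mol = 0.045900 mol
mol H = 2 × 1.034 g H₂O ÷ 18.015 g/mol = 0.11479 mol
mass O = 0.8506 − (0.55130 + 0.11571) = 0.18359 g → mol O = 0.18359 ÷ 15.999 = 0.011475 mol
Divide by the smallest (0.011475 mol): C 4.000, H 10.004, O 1.000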